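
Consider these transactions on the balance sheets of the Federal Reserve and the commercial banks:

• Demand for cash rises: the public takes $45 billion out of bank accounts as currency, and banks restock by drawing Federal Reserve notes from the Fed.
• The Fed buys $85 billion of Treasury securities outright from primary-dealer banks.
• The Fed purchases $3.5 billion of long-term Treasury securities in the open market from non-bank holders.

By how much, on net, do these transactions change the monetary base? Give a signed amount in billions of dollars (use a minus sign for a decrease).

+$88.5 billion

Fed balance sheet:
  Assets:      Securities +$88.5B
  Liabilities: Bank reserves +$43.5B, Currency in circulation +$45B
Commercial banking system:
  Assets:      Reserves at CB +$43.5B, Securities −$85B
  Liabilities: Checkable deposits −$41.5B
Monetary base = currency + reserves: +$45B + (+$43.5B) = +$88.5 billion.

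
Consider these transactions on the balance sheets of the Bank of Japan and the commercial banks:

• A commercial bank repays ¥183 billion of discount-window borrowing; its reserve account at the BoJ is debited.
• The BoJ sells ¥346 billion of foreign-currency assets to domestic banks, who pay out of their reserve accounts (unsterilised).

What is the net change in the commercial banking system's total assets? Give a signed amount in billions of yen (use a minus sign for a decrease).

-¥183 billion

Discount-window repayment ¥183 billion: bank balance sheets shrink → −¥183B.
FX sale ¥346 billion: just an asset swap on bank balance sheets → 0.
Net: −183 + 0 = -¥183 billion.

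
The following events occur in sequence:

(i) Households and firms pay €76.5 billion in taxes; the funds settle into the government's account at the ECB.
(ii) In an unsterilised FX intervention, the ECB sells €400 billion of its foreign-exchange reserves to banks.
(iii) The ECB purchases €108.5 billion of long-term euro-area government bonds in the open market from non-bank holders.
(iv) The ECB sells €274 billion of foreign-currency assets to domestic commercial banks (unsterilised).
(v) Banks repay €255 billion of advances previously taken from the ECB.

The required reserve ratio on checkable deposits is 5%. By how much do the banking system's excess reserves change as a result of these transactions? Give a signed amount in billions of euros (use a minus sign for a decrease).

-€898.6 billion

Government account inflow €76.5 billion: reserves −€76.5B, deposits −€76.5B.
FX sale €400 billion: reserves −€400B, deposits 0.
Asset purchase (from non-banks) €108.5 billion: reserves +€108.5B, deposits +€108.5B.
FX sale €274 billion: reserves −€274B, deposits 0.
Discount-window repayment €255 billion: reserves −€255B, deposits 0.
Totals: Δreserves = −€897B, Δdeposits = +€32B.
Δrequired reserves = 5% × +€32B = +€1.6B.
Δexcess reserves = Δreserves − Δrequired = −€897B − (+€1.6B) = -€898.6 billion.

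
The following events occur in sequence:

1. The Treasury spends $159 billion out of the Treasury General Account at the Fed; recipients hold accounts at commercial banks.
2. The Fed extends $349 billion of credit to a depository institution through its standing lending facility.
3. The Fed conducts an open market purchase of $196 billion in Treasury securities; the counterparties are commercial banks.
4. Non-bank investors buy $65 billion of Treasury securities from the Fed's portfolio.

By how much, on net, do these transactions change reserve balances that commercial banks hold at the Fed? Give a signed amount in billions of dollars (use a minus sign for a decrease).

+$639 billion

Fed balance sheet:
  Assets:      Securities +$131B, Loans to banks +$349B
  Liabilities: Bank reserves +$639B, Government deposits −$159B
So the change in reserve balances that commercial banks hold at the Fed is +$639 billion.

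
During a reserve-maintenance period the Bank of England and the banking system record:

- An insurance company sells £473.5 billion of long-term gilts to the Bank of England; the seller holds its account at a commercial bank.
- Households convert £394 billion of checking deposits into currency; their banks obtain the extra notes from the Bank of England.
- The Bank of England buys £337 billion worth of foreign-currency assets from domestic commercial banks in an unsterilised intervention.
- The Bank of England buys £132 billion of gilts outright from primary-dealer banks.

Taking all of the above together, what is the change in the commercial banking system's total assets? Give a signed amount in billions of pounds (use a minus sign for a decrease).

Asset purchase (from non-banks) £473.5 billion: bank balance sheets expand → +£473.5B.
Currency withdrawal £394 billion: bank balance sheets shrink → −£394B.
FX purchase £337 billion: just an asset swap on bank balance sheets → 0.
OMO purchase (from banks) £132 billion: just an asset swap on bank balance sheets → 0.
Net: 473.5 − 394 + 0 + 0 = +£79.5 billion.

+£79.5 billion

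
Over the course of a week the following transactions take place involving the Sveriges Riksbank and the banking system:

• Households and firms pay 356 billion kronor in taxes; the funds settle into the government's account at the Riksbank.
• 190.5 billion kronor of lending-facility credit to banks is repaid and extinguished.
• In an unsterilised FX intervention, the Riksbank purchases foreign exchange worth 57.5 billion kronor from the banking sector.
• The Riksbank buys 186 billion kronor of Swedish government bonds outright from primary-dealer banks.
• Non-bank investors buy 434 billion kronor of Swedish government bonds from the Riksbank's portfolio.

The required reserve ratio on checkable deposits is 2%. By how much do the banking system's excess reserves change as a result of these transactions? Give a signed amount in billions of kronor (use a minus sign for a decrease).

-721.2 billion

Government account inflow 356 billion kronor: reserves −356B, deposits −356B.
Discount-window repayment 190.5 billion kronor: reserves −190.5B, deposits 0.
FX purchase 57.5 billion kronor: reserves +57.5B, deposits 0.
OMO purchase (from banks) 186 billion kronor: reserves +186B, deposits 0.
Asset sale (to non-banks) 434 billion kronor: reserves −434B, deposits −434B.
Totals: Δreserves = −737B, Δdeposits = −790B.
Δrequired reserves = 2% × −790B = −15.8B.
Δexcess reserves = Δreserves − Δrequired = −737B − (−15.8B) = -721.2 billion.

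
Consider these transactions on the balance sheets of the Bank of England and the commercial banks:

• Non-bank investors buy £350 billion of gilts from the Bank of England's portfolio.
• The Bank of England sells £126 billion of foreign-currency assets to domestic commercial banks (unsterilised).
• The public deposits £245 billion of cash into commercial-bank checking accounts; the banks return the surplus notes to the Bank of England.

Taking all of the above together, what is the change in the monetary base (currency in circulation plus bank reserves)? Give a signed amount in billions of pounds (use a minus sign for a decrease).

-£476 billion

Bank of England balance sheet:
  Assets:      Securities −£350B, Foreign assets −£126B
  Liabilities: Bank reserves −£231B, Currency in circulation −£245B
Monetary base = currency + reserves: −£245B + (−£231B) = -£476 billion.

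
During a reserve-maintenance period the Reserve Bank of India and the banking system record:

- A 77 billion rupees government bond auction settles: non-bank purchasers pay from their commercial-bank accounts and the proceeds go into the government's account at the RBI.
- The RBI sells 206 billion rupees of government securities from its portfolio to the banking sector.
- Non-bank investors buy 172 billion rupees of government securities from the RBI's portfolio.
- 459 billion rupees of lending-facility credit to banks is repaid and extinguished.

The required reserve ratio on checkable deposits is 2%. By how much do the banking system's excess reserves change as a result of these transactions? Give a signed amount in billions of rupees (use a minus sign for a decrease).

-909.02 billion

Government account inflow 77 billion rupees: reserves −77B, deposits −77B.
OMO sale (to banks) 206 billion rupees: reserves −206B, deposits 0.
Asset sale (to non-banks) 172 billion rupees: reserves −172B, deposits −172B.
Discount-window repayment 459 billion rupees: reserves −459B, deposits 0.
Totals: Δreserves = −914B, Δdeposits = −249B.
Δrequired reserves = 2% × −249B = −4.98B.
Δexcess reserves = Δreserves − Δrequired = −914B − (−4.98B) = -909.02 billion.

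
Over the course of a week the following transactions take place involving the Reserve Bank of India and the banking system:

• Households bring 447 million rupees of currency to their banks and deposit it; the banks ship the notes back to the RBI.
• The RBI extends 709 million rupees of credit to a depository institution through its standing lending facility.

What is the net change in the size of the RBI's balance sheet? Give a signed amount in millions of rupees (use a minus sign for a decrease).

RBI balance sheet:
  Assets:      Loans to banks +709M
  Liabilities: Bank reserves +1156M, Currency in circulation −447M
Change in total RBI assets = +709 million.

+709 million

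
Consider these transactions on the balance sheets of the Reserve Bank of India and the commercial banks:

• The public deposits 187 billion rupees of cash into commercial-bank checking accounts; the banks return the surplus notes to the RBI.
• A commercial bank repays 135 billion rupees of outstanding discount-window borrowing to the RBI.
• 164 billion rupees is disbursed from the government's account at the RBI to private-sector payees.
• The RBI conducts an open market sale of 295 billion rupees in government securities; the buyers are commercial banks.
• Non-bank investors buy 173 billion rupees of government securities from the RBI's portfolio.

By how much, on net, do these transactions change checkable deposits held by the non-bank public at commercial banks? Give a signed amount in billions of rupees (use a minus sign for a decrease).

+178 billion

RBI balance sheet:
  Assets:      Securities −468B, Loans to banks −135B
  Liabilities: Bank reserves −252B, Currency in circulation −187B, Government deposits −164B
Commercial banking system:
  Assets:      Reserves at CB −252B, Securities +295B
  Liabilities: Checkable deposits +178B, Borrowings from CB −135B
So the change in checkable deposits held by the non-bank public at commercial banks is +178 billion.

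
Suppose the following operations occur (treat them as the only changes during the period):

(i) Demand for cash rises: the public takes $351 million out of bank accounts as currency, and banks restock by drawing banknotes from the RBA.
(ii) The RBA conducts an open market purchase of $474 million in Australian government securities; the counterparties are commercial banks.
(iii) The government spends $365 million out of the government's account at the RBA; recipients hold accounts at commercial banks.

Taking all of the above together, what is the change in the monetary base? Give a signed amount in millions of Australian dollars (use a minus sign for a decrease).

Currency withdrawal $351 million: just a shift between currency and reserves — both are base money → 0.
OMO purchase (from banks) $474 million: RBA balance sheet expands → +$474M.
Government spending $365 million: a non-base liability converts back to reserves → +$365M.
Net: 0 + 474 + 365 = +$839 million.

+$839 million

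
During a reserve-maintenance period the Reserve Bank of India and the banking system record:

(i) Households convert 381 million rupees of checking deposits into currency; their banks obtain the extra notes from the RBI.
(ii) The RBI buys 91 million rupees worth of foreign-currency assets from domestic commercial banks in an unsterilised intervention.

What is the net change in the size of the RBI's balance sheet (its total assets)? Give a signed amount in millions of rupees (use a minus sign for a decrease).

RBI balance sheet:
  Assets:      Foreign assets +91M
  Liabilities: Bank reserves −290M, Currency in circulation +381M
Commercial banking system:
  Assets:      Reserves at CB −290M, Foreign assets −91M
  Liabilities: Checkable deposits −381M
Change in total RBI assets = +91 million.

+91 million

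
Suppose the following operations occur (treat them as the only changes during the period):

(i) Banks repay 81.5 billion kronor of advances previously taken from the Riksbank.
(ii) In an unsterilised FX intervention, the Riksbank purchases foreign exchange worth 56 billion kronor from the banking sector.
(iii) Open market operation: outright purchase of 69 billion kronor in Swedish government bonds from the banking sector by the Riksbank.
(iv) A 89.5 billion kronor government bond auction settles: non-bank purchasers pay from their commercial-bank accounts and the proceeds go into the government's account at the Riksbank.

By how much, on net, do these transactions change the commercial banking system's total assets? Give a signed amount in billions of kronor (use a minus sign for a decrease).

-171 billion

Riksbank balance sheet:
  Assets:      Securities +69B, Loans to banks −81.5B, Foreign assets +56B
  Liabilities: Bank reserves −46B, Government deposits +89.5B
Commercial banking system:
  Assets:      Reserves at CB −46B, Securities −69B, Foreign assets −56B
  Liabilities: Checkable deposits −89.5B, Borrowings from CB −81.5B
Change in total bank assets = -171 billion.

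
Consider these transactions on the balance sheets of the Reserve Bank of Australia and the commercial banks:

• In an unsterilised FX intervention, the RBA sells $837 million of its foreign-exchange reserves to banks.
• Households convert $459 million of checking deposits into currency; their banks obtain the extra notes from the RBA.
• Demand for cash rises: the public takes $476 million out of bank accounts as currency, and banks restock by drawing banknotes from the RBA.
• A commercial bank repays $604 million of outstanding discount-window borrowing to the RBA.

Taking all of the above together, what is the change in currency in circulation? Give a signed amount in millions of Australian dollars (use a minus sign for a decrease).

+$935 million

RBA balance sheet:
  Assets:      Loans to banks −$604M, Foreign assets −$837M
  Liabilities: Bank reserves −$2376M, Currency in circulation +$935M
So the change in currency in circulation is +$935 million.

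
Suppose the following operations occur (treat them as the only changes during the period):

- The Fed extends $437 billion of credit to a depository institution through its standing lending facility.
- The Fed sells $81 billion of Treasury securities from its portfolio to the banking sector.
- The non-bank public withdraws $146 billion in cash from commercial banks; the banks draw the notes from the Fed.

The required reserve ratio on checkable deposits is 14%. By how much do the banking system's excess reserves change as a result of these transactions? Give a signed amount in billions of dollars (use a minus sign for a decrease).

Discount-window loan $437 billion: reserves +$437B, deposits 0.
OMO sale (to banks) $81 billion: reserves −$81B, deposits 0.
Currency withdrawal $146 billion: reserves −$146B, deposits −$146B.
Totals: Δreserves = +$210B, Δdeposits = −$146B.
Δrequired reserves = 14% × −$146B = −$20.44B.
Δexcess reserves = Δreserves − Δrequired = +$210B − (−$20.44B) = +$230.44 billion.

+$230.44 billion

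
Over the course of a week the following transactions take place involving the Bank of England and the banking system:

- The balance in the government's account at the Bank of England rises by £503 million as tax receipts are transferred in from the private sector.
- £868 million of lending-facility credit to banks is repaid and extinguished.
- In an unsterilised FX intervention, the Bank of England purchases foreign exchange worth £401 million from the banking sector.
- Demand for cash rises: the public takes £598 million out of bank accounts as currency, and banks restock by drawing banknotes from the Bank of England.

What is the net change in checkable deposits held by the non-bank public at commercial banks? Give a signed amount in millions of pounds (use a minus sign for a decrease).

Bank of England balance sheet:
  Assets:      Loans to banks −£868M, Foreign assets +£401M
  Liabilities: Bank reserves −£1568M, Currency in circulation +£598M, Government deposits +£503M
Commercial banking system:
  Assets:      Reserves at CB −£1568M, Foreign assets −£401M
  Liabilities: Checkable deposits −£1101M, Borrowings from CB −£868M
So the change in checkable deposits held by the non-bank public at commercial banks is -£1101 million.

-£1101 million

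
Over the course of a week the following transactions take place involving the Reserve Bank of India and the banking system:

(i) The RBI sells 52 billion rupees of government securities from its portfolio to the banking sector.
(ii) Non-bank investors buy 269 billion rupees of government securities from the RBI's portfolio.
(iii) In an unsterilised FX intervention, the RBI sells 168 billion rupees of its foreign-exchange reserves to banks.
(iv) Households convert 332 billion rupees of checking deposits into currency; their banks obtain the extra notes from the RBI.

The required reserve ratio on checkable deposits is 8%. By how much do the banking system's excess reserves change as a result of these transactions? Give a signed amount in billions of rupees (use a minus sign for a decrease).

OMO sale (to banks) 52 billion rupees: reserves −52B, deposits 0.
Asset sale (to non-banks) 269 billion rupees: reserves −269B, deposits −269B.
FX sale 168 billion rupees: reserves −168B, deposits 0.
Currency withdrawal 332 billion rupees: reserves −332B, deposits −332B.
Totals: Δreserves = −821B, Δdeposits = −601B.
Δrequired reserves = 8% × −601B = −48.08B.
Δexcess reserves = Δreserves − Δrequired = −821B − (−48.08B) = -772.92 billion.

-772.92 billion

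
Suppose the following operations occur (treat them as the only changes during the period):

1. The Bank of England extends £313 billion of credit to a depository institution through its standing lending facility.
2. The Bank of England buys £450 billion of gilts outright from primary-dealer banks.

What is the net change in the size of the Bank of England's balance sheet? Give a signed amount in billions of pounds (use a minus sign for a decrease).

Discount-window loan £313 billion: a Bank of England asset is acquired → +£313B.
OMO purchase (from banks) £450 billion: a Bank of England asset is acquired → +£450B.
Net: 313 + 450 = +£763 billion.

+£763 billion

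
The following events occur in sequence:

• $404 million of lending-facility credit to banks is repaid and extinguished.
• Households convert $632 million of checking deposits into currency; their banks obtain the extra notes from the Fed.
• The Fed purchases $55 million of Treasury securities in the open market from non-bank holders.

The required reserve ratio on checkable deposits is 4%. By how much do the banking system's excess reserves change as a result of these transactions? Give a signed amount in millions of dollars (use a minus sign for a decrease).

-$957.92 million

Discount-window repayment $404 million: reserves −$404M, deposits 0.
Currency withdrawal $632 million: reserves −$632M, deposits −$632M.
Asset purchase (from non-banks) $55 million: reserves +$55M, deposits +$55M.
Totals: Δreserves = −$981M, Δdeposits = −$577M.
Δrequired reserves = 4% × −$577M = −$23.08M.
Δexcess reserves = Δreserves − Δrequired = −$981M − (−$23.08M) = -$957.92 million.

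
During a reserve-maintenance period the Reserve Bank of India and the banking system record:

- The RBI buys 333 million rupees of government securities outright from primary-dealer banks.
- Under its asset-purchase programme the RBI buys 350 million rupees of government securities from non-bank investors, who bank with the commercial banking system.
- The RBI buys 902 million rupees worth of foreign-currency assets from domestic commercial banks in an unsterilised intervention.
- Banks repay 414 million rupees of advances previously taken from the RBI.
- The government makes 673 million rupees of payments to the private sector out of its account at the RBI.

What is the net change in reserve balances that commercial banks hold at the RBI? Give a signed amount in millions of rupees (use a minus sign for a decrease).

+1844 million

OMO purchase (from banks) 333 million rupees: the RBI pays by crediting reserve accounts → +333M.
Asset purchase (from non-banks) 350 million rupees: the RBI pays by crediting reserve accounts → +350M.
FX purchase 902 million rupees: the RBI pays by crediting reserve accounts → +902M.
Discount-window repayment 414 million rupees: repayment is debited from reserves → −414M.
Government spending 673 million rupees: government payments flow into bank reserve accounts → +673M.
Net: 333 + 350 + 902 − 414 + 673 = +1844 million.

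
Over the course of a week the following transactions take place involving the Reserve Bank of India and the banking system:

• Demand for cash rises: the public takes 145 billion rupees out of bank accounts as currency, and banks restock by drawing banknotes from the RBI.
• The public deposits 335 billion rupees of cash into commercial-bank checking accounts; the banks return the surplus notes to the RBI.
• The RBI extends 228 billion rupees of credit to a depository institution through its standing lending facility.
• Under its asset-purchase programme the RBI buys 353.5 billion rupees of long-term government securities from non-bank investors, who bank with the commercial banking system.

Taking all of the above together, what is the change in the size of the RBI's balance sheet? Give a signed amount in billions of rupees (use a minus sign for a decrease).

+581.5 billion

RBI balance sheet:
  Assets:      Securities +353.5B, Loans to banks +228B
  Liabilities: Bank reserves +771.5B, Currency in circulation −190B
Change in total RBI assets = +581.5 billion.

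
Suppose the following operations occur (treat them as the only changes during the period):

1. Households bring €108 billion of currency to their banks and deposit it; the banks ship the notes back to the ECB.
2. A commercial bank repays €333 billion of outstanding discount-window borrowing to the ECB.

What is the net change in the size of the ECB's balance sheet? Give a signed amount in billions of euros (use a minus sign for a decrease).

ECB balance sheet:
  Assets:      Loans to banks −€333B
  Liabilities: Bank reserves −€225B, Currency in circulation −€108B
Change in total ECB assets = -€333 billion.

-€333 billion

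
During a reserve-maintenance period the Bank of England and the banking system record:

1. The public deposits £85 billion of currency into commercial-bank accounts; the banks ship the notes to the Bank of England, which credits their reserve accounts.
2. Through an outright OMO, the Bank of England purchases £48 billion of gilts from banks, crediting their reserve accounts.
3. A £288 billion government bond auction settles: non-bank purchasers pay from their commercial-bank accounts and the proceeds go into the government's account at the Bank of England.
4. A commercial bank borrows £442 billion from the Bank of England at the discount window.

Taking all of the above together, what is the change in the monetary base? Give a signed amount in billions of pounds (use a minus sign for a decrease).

Bank of England balance sheet:
  Assets:      Securities +£48B, Loans to banks +£442B
  Liabilities: Bank reserves +£287B, Currency in circulation −£85B, Government deposits +£288B
Monetary base = currency + reserves: −£85B + (+£287B) = +£202 billion.

+£202 billion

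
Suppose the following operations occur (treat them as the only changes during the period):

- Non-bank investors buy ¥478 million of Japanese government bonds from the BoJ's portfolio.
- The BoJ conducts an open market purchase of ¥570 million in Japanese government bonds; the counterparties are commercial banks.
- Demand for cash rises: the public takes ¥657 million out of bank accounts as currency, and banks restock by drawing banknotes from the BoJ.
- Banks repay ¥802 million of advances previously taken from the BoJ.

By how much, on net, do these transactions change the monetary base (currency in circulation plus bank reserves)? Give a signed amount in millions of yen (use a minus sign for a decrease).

-¥710 million

Asset sale (to non-banks) ¥478 million: BoJ balance sheet contracts → −¥478M.
OMO purchase (from banks) ¥570 million: BoJ balance sheet expands → +¥570M.
Currency withdrawal ¥657 million: just a shift between currency and reserves — both are base money → 0.
Discount-window repayment ¥802 million: BoJ balance sheet contracts → −¥802M.
Net: −478 + 570 + 0 − 802 = -¥710 million.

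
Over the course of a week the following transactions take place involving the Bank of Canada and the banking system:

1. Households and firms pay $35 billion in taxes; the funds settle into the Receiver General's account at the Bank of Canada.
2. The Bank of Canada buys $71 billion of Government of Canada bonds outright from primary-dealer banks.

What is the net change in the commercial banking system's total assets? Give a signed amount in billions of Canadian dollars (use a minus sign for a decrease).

Government account inflow $35 billion: bank balance sheets shrink → −$35B.
OMO purchase (from banks) $71 billion: just an asset swap on bank balance sheets → 0.
Net: −35 + 0 = -$35 billion.

-$35 billion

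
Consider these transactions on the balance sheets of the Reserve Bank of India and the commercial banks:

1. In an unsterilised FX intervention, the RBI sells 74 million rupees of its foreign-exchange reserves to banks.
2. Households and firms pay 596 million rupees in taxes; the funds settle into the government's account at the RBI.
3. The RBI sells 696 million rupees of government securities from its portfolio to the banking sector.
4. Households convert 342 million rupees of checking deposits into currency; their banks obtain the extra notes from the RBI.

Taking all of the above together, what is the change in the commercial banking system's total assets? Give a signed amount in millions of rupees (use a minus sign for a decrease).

FX sale 74 million rupees: just an asset swap on bank balance sheets → 0.
Government account inflow 596 million rupees: bank balance sheets shrink → −596M.
OMO sale (to banks) 696 million rupees: just an asset swap on bank balance sheets → 0.
Currency withdrawal 342 million rupees: bank balance sheets shrink → −342M.
Net: 0 − 596 + 0 − 342 = -938 million.

-938 million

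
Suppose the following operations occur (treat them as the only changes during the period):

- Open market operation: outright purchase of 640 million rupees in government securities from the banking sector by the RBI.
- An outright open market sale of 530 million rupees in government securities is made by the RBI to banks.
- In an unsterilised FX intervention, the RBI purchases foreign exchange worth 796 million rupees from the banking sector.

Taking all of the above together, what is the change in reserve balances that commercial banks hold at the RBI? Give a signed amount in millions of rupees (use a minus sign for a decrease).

OMO purchase (from banks) 640 million rupees: the RBI pays by crediting reserve accounts → +640M.
OMO sale (to banks) 530 million rupees: the buying banks pay out of their reserve balances → −530M.
FX purchase 796 million rupees: the RBI pays by crediting reserve accounts → +796M.
Net: 640 − 530 + 796 = +906 million.

+906 million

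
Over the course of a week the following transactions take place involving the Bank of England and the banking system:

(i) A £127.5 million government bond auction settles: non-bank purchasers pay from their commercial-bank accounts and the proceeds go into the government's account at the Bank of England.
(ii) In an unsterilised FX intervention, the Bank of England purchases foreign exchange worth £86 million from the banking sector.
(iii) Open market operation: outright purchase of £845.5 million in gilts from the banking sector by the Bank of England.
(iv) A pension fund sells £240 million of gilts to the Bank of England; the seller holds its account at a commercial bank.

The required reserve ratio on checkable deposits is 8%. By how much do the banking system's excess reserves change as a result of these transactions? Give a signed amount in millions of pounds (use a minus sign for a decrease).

+£1035 million

Government account inflow £127.5 million: reserves −£127.5M, deposits −£127.5M.
FX purchase £86 million: reserves +£86M, deposits 0.
OMO purchase (from banks) £845.5 million: reserves +£845.5M, deposits 0.
Asset purchase (from non-banks) £240 million: reserves +£240M, deposits +£240M.
Totals: Δreserves = +£1044M, Δdeposits = +£112.5M.
Δrequired reserves = 8% × +£112.5M = +£9M.
Δexcess reserves = Δreserves − Δrequired = +£1044M − (+£9M) = +£1035 million.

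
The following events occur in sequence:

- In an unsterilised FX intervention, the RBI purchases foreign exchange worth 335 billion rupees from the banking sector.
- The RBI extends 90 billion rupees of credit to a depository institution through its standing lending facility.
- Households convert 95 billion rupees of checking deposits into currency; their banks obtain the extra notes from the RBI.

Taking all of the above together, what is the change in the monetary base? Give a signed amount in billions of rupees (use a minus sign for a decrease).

FX purchase 335 billion rupees: RBI balance sheet expands → +335B.
Discount-window loan 90 billion rupees: RBI balance sheet expands → +90B.
Currency withdrawal 95 billion rupees: just a shift between currency and reserves — both are base money → 0.
Net: 335 + 90 + 0 = +425 billion.

+425 billion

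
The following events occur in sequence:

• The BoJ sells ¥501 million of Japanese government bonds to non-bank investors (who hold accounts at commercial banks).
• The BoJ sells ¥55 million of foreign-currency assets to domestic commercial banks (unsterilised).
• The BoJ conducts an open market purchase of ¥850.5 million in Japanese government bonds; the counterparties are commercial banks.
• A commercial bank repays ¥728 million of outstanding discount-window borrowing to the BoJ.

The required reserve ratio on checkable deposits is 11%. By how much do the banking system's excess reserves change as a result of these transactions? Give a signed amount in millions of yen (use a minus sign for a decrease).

-¥378.39 million

Asset sale (to non-banks) ¥501 million: reserves −¥501M, deposits −¥501M.
FX sale ¥55 million: reserves −¥55M, deposits 0.
OMO purchase (from banks) ¥850.5 million: reserves +¥850.5M, deposits 0.
Discount-window repayment ¥728 million: reserves −¥728M, deposits 0.
Totals: Δreserves = −¥433.5M, Δdeposits = −¥501M.
Δrequired reserves = 11% × −¥501M = −¥55.11M.
Δexcess reserves = Δreserves − Δrequired = −¥433.5M − (−¥55.11M) = -¥378.39 million.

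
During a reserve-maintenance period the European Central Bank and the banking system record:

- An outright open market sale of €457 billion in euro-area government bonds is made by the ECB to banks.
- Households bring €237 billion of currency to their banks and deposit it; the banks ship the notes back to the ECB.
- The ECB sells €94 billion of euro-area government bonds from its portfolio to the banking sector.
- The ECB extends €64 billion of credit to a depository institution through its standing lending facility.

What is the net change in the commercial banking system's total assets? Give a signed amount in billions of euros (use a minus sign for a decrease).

+€301 billion

OMO sale (to banks) €457 billion: just an asset swap on bank balance sheets → 0.
Currency deposit €237 billion: bank balance sheets expand → +€237B.
OMO sale (to banks) €94 billion: just an asset swap on bank balance sheets → 0.
Discount-window loan €64 billion: bank balance sheets expand → +€64B.
Net: 0 + 237 + 0 + 64 = +€301 billion.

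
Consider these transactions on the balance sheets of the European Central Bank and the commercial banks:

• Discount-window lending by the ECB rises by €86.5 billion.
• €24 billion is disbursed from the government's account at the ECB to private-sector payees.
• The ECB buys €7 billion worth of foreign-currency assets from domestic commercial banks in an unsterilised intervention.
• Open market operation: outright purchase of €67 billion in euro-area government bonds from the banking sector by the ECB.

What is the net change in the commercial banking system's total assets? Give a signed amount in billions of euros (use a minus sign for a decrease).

Discount-window loan €86.5 billion: bank balance sheets expand → +€86.5B.
Government spending €24 billion: bank balance sheets expand → +€24B.
FX purchase €7 billion: just an asset swap on bank balance sheets → 0.
OMO purchase (from banks) €67 billion: just an asset swap on bank balance sheets → 0.
Net: 86.5 + 24 + 0 + 0 = +€110.5 billion.

+€110.5 billion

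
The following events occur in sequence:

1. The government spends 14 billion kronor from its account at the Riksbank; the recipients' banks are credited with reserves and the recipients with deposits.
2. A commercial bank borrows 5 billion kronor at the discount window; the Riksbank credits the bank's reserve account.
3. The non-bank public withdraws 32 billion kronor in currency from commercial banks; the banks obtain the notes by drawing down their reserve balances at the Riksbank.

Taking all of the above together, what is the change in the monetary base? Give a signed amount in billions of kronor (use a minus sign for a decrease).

Government spending 14 billion kronor: a non-base liability converts back to reserves → +14B.
Discount-window loan 5 billion kronor: Riksbank balance sheet expands → +5B.
Currency withdrawal 32 billion kronor: just a shift between currency and reserves — both are base money → 0.
Net: 14 + 5 + 0 = +19 billion.

+19 billion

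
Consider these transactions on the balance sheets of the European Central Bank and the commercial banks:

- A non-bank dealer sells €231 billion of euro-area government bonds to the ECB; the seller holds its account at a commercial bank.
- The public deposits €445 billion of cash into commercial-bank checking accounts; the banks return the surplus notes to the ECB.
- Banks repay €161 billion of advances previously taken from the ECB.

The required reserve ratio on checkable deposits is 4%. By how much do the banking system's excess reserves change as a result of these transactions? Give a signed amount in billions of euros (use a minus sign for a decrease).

Asset purchase (from non-banks) €231 billion: reserves +€231B, deposits +€231B.
Currency deposit €445 billion: reserves +€445B, deposits +€445B.
Discount-window repayment €161 billion: reserves −€161B, deposits 0.
Totals: Δreserves = +€515B, Δdeposits = +€676B.
Δrequired reserves = 4% × +€676B = +€27.04B.
Δexcess reserves = Δreserves − Δrequired = +€515B − (+€27.04B) = +€487.96 billion.

+€487.96 billion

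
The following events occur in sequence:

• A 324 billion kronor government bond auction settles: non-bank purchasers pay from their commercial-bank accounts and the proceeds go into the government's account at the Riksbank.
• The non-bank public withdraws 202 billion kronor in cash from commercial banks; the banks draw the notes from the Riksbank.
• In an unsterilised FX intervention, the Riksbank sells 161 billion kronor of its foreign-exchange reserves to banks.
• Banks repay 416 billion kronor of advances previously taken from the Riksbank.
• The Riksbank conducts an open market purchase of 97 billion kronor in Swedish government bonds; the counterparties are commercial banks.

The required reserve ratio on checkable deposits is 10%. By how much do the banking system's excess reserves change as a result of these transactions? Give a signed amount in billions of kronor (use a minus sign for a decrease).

Government account inflow 324 billion kronor: reserves −324B, deposits −324B.
Currency withdrawal 202 billion kronor: reserves −202B, deposits −202B.
FX sale 161 billion kronor: reserves −161B, deposits 0.
Discount-window repayment 416 billion kronor: reserves −416B, deposits 0.
OMO purchase (from banks) 97 billion kronor: reserves +97B, deposits 0.
Totals: Δreserves = −1006B, Δdeposits = −526B.
Δrequired reserves = 10% × −526B = −52.6B.
Δexcess reserves = Δreserves − Δrequired = −1006B − (−52.6B) = -953.4 billion.

-953.4 billion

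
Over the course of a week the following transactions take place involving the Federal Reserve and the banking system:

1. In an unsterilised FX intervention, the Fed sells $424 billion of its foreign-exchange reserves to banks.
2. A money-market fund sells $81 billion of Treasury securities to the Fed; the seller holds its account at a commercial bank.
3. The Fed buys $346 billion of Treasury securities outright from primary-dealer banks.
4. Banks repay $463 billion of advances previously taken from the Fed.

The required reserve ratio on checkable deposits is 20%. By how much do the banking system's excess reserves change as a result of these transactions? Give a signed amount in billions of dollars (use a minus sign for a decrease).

-$476.2 billion

FX sale $424 billion: reserves −$424B, deposits 0.
Asset purchase (from non-banks) $81 billion: reserves +$81B, deposits +$81B.
OMO purchase (from banks) $346 billion: reserves +$346B, deposits 0.
Discount-window repayment $463 billion: reserves −$463B, deposits 0.
Totals: Δreserves = −$460B, Δdeposits = +$81B.
Δrequired reserves = 20% × +$81B = +$16.2B.
Δexcess reserves = Δreserves − Δrequired = −$460B − (+$16.2B) = -$476.2 billion.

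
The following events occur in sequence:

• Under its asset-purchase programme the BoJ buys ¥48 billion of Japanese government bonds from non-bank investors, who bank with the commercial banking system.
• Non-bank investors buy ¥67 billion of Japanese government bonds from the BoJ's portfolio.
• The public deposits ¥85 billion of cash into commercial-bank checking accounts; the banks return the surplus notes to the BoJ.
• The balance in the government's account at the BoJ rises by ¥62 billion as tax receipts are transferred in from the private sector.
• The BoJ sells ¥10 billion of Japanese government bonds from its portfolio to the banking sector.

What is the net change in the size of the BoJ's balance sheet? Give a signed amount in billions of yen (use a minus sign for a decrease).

BoJ balance sheet:
  Assets:      Securities −¥29B
  Liabilities: Bank reserves −¥6B, Currency in circulation −¥85B, Government deposits +¥62B
Change in total BoJ assets = -¥29 billion.

-¥29 billion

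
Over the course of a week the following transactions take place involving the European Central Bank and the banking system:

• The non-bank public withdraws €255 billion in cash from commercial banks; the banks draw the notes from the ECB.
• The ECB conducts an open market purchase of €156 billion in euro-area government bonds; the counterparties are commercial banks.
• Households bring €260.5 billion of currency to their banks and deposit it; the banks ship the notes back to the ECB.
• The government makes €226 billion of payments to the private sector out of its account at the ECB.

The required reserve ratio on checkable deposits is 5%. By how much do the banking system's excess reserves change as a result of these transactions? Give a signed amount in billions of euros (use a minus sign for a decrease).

Currency withdrawal €255 billion: reserves −€255B, deposits −€255B.
OMO purchase (from banks) €156 billion: reserves +€156B, deposits 0.
Currency deposit €260.5 billion: reserves +€260.5B, deposits +€260.5B.
Government spending €226 billion: reserves +€226B, deposits +€226B.
Totals: Δreserves = +€387.5B, Δdeposits = +€231.5B.
Δrequired reserves = 5% × +€231.5B = +€11.575B.
Δexcess reserves = Δreserves − Δrequired = +€387.5B − (+€11.575B) = +€375.925 billion.

+€375.925 billion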